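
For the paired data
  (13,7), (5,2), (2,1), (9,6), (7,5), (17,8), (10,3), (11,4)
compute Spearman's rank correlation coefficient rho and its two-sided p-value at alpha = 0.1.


Step 1: Rank x and y separately (midranks; no ties here).
rank(x): 13->7, 5->2, 2->1, 9->4, 7->3, 17->8, 10->5, 11->6
rank(y): 7->7, 2->2, 1->1, 6->6, 5->5, 8->8, 3->3, 4->4
Step 2: d_i = R_x(i) - R_y(i); compute d_i^2.
  (7-7)^2=0, (2-2)^2=0, (1-1)^2=0, (4-6)^2=4, (3-5)^2=4, (8-8)^2=0, (5-3)^2=4, (6-4)^2=4
sum(d^2) = 16.
Step 3: rho = 1 - 6*16 / (8*(8^2 - 1)) = 1 - 96/504 = 0.809524.
Step 4: Under H0, t = rho * sqrt((n-2)/(1-rho^2)) = 3.3776 ~ t(6).
Step 5: Two-sided p-value from the t-distribution with 6 df = 0.014903.
Step 6: alpha = 0.1. reject H0.

rho = 0.8095, p = 0.014903, reject H0 at alpha = 0.1.


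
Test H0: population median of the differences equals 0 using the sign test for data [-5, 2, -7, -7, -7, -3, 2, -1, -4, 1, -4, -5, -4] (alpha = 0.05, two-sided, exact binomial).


Step 1: Discard zero differences. Original n = 13; n_eff = number of nonzero differences = 13.
Nonzero differences (with sign): -5, +2, -7, -7, -7, -3, +2, -1, -4, +1, -4, -5, -4
Step 2: Count signs: positive = 3, negative = 10.
Step 3: Under H0: P(positive) = 0.5, so the number of positives S ~ Bin(13, 0.5).
Step 4: Two-sided exact p-value = sum of Bin(13,0.5) probabilities at or below the observed probability = 0.092285.
Step 5: alpha = 0.05. fail to reject H0.

n_eff = 13, pos = 3, neg = 10, p = 0.092285, fail to reject H0.


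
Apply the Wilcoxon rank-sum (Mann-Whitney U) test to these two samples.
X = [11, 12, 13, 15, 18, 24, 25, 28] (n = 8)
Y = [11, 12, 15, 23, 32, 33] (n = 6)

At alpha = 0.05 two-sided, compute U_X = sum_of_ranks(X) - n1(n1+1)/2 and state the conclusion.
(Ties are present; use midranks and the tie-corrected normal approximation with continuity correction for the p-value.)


Step 1: Combine and sort all 14 observations; assign midranks.
sorted (value, group): (11,X), (11,Y), (12,X), (12,Y), (13,X), (15,X), (15,Y), (18,X), (23,Y), (24,X), (25,X), (28,X), (32,Y), (33,Y)
ranks: 11->1.5, 11->1.5, 12->3.5, 12->3.5, 13->5, 15->6.5, 15->6.5, 18->8, 23->9, 24->10, 25->11, 28->12, 32->13, 33->14
Step 2: Rank sum for X: R1 = 1.5 + 3.5 + 5 + 6.5 + 8 + 10 + 11 + 12 = 57.5.
Step 3: U_X = R1 - n1(n1+1)/2 = 57.5 - 8*9/2 = 57.5 - 36 = 21.5.
       U_Y = n1*n2 - U_X = 48 - 21.5 = 26.5.
Step 4: Ties are present, so use the tie-corrected normal approximation (with continuity correction) for the p-value.
Step 5: p-value = 0.795593; compare to alpha = 0.05. fail to reject H0.

U_X = 21.5, p = 0.795593, fail to reject H0 at alpha = 0.05.


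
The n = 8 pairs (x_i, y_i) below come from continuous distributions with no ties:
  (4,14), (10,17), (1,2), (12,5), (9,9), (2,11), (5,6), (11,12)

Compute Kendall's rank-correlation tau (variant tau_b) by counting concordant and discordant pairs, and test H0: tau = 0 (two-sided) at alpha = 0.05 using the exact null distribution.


Step 1: Enumerate the 28 unordered pairs (i,j) with i<j and classify each by sign(x_j-x_i) * sign(y_j-y_i).
  (1,2):dx=+6,dy=+3->C; (1,3):dx=-3,dy=-12->C; (1,4):dx=+8,dy=-9->D; (1,5):dx=+5,dy=-5->D
  (1,6):dx=-2,dy=-3->C; (1,7):dx=+1,dy=-8->D; (1,8):dx=+7,dy=-2->D; (2,3):dx=-9,dy=-15->C
  (2,4):dx=+2,dy=-12->D; (2,5):dx=-1,dy=-8->C; (2,6):dx=-8,dy=-6->C; (2,7):dx=-5,dy=-11->C
  (2,8):dx=+1,dy=-5->D; (3,4):dx=+11,dy=+3->C; (3,5):dx=+8,dy=+7->C; (3,6):dx=+1,dy=+9->C
  (3,7):dx=+4,dy=+4->C; (3,8):dx=+10,dy=+10->C; (4,5):dx=-3,dy=+4->D; (4,6):dx=-10,dy=+6->D
  (4,7):dx=-7,dy=+1->D; (4,8):dx=-1,dy=+7->D; (5,6):dx=-7,dy=+2->D; (5,7):dx=-4,dy=-3->C
  (5,8):dx=+2,dy=+3->C; (6,7):dx=+3,dy=-5->D; (6,8):dx=+9,dy=+1->C; (7,8):dx=+6,dy=+6->C
Step 2: C = 16, D = 12, total pairs = 28.
Step 3: tau = (C - D)/(n(n-1)/2) = (16 - 12)/28 = 0.142857.
Step 4: Exact two-sided p-value (enumerate n! = 40320 permutations of y under H0): p = 0.719544.
Step 5: alpha = 0.05. fail to reject H0.

tau_b = 0.1429 (C=16, D=12), p = 0.719544, fail to reject H0.


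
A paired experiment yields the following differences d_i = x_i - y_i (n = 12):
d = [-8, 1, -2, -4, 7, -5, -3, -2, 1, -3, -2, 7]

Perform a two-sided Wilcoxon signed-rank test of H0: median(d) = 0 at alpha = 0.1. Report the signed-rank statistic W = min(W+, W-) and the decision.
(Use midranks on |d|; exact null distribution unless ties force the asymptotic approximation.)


Step 1: Drop any zero differences (none here) and take |d_i|.
|d| = [8, 1, 2, 4, 7, 5, 3, 2, 1, 3, 2, 7]
Step 2: Midrank |d_i| (ties get averaged ranks).
ranks: |8|->12, |1|->1.5, |2|->4, |4|->8, |7|->10.5, |5|->9, |3|->6.5, |2|->4, |1|->1.5, |3|->6.5, |2|->4, |7|->10.5
Step 3: Attach original signs; sum ranks with positive sign and with negative sign.
W+ = 1.5 + 10.5 + 1.5 + 10.5 = 24
W- = 12 + 4 + 8 + 9 + 6.5 + 4 + 6.5 + 4 = 54
(Check: W+ + W- = 78 should equal n(n+1)/2 = 78.)
Step 4: Test statistic W = min(W+, W-) = 24.
Step 5: Ties in |d|, so use the tie-corrected normal approximation.
        E[W] = n(n+1)/4 = 12*13/4 = 39.
        Tie groups: |d|=1 (t=2), |d|=2 (t=3), |d|=3 (t=2), |d|=7 (t=2); sum(t^3 - t) = 42.
        Var[W] = n(n+1)(2n+1)/24 - sum(t^3-t)/48 = 3900/24 - 42/48 = 161.625.
        z = (W - E[W]) / sqrt(Var[W]) = (24 - 39) / 12.7132 = -1.1799.
        Two-sided p = 2*Phi(z) = 0.238049.
Step 6: alpha = 0.1. fail to reject H0.

W+ = 24, W- = 54, W = min = 24, p = 0.238049, fail to reject H0.


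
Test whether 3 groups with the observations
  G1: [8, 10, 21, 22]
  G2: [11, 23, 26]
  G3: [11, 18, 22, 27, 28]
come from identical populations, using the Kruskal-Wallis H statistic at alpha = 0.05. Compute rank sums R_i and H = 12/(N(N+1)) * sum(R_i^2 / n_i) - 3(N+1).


Step 1: Combine all N = 12 observations and assign midranks.
sorted (value, group, rank): (8,G1,1), (10,G1,2), (11,G2,3.5), (11,G3,3.5), (18,G3,5), (21,G1,6), (22,G1,7.5), (22,G3,7.5), (23,G2,9), (26,G2,10), (27,G3,11), (28,G3,12)
Step 2: Sum ranks within each group.
R_1 = 16.5 (n_1 = 4)
R_2 = 22.5 (n_2 = 3)
R_3 = 39 (n_3 = 5)
Step 3: H = 12/(N(N+1)) * sum(R_i^2/n_i) - 3(N+1)
     = 12/(12*13) * (16.5^2/4 + 22.5^2/3 + 39^2/5) - 3*13
     = 0.076923 * 541.013 - 39
     = 2.616346.
Step 4: Ties present; correction factor C = 1 - 12/(12^3 - 12) = 0.993007. Corrected H = 2.616346 / 0.993007 = 2.634771.
Step 5: Under H0, H ~ chi^2(2); p-value = 0.267835.
Step 6: alpha = 0.05. fail to reject H0.

H = 2.6348, df = 2, p = 0.267835, fail to reject H0.


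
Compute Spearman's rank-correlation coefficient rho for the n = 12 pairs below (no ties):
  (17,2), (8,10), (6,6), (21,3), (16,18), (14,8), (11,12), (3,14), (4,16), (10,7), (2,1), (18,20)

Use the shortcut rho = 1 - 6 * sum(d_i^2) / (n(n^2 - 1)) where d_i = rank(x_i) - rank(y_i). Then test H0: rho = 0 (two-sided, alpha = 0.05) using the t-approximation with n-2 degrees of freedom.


Step 1: Rank x and y separately (midranks; no ties here).
rank(x): 17->10, 8->5, 6->4, 21->12, 16->9, 14->8, 11->7, 3->2, 4->3, 10->6, 2->1, 18->11
rank(y): 2->2, 10->7, 6->4, 3->3, 18->11, 8->6, 12->8, 14->9, 16->10, 7->5, 1->1, 20->12
Step 2: d_i = R_x(i) - R_y(i); compute d_i^2.
  (10-2)^2=64, (5-7)^2=4, (4-4)^2=0, (12-3)^2=81, (9-11)^2=4, (8-6)^2=4, (7-8)^2=1, (2-9)^2=49, (3-10)^2=49, (6-5)^2=1, (1-1)^2=0, (11-12)^2=1
sum(d^2) = 258.
Step 3: rho = 1 - 6*258 / (12*(12^2 - 1)) = 1 - 1548/1716 = 0.097902.
Step 4: Under H0, t = rho * sqrt((n-2)/(1-rho^2)) = 0.3111 ~ t(10).
Step 5: Two-sided p-value from the t-distribution with 10 df = 0.762122.
Step 6: alpha = 0.05. fail to reject H0.

rho = 0.0979, p = 0.762122, fail to reject H0 at alpha = 0.05.


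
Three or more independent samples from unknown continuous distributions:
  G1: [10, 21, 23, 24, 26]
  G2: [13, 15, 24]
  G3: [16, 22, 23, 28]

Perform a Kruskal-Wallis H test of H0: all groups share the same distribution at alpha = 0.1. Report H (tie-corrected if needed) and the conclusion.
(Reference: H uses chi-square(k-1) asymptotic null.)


Step 1: Combine all N = 12 observations and assign midranks.
sorted (value, group, rank): (10,G1,1), (13,G2,2), (15,G2,3), (16,G3,4), (21,G1,5), (22,G3,6), (23,G1,7.5), (23,G3,7.5), (24,G1,9.5), (24,G2,9.5), (26,G1,11), (28,G3,12)
Step 2: Sum ranks within each group.
R_1 = 34 (n_1 = 5)
R_2 = 14.5 (n_2 = 3)
R_3 = 29.5 (n_3 = 4)
Step 3: H = 12/(N(N+1)) * sum(R_i^2/n_i) - 3(N+1)
     = 12/(12*13) * (34^2/5 + 14.5^2/3 + 29.5^2/4) - 3*13
     = 0.076923 * 518.846 - 39
     = 0.911218.
Step 4: Ties present; correction factor C = 1 - 12/(12^3 - 12) = 0.993007. Corrected H = 0.911218 / 0.993007 = 0.917635.
Step 5: Under H0, H ~ chi^2(2); p-value = 0.632031.
Step 6: alpha = 0.1. fail to reject H0.

H = 0.9176, df = 2, p = 0.632031, fail to reject H0.


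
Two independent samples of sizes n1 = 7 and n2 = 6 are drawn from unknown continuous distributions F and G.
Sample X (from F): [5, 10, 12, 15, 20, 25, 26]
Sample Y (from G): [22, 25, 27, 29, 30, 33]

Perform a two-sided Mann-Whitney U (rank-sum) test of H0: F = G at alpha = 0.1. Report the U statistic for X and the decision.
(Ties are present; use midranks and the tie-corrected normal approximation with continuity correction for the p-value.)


Step 1: Combine and sort all 13 observations; assign midranks.
sorted (value, group): (5,X), (10,X), (12,X), (15,X), (20,X), (22,Y), (25,X), (25,Y), (26,X), (27,Y), (29,Y), (30,Y), (33,Y)
ranks: 5->1, 10->2, 12->3, 15->4, 20->5, 22->6, 25->7.5, 25->7.5, 26->9, 27->10, 29->11, 30->12, 33->13
Step 2: Rank sum for X: R1 = 1 + 2 + 3 + 4 + 5 + 7.5 + 9 = 31.5.
Step 3: U_X = R1 - n1(n1+1)/2 = 31.5 - 7*8/2 = 31.5 - 28 = 3.5.
       U_Y = n1*n2 - U_X = 42 - 3.5 = 38.5.
Step 4: Ties are present, so use the tie-corrected normal approximation (with continuity correction) for the p-value.
Step 5: p-value = 0.015019; compare to alpha = 0.1. reject H0.

U_X = 3.5, p = 0.015019, reject H0 at alpha = 0.1.


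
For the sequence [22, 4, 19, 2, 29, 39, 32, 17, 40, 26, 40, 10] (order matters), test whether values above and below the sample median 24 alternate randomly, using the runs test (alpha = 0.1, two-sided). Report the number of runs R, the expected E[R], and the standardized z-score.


Step 1: Compute median = 24; label A = above, B = below.
Labels in order: BBBBAAABAAAB  (n_A = 6, n_B = 6)
Step 2: Count runs R = 5.
Step 3: Under H0 (random ordering), E[R] = 2*n_A*n_B/(n_A+n_B) + 1 = 2*6*6/12 + 1 = 7.0000.
        Var[R] = 2*n_A*n_B*(2*n_A*n_B - n_A - n_B) / ((n_A+n_B)^2 * (n_A+n_B-1)) = 4320/1584 = 2.7273.
        SD[R] = 1.6514.
Step 4: Continuity-corrected z = (R + 0.5 - E[R]) / SD[R] = (5 + 0.5 - 7.0000) / 1.6514 = -0.9083.
Step 5: Two-sided p-value via normal approximation = 2*(1 - Phi(|z|)) = 0.363722.
Step 6: alpha = 0.1. fail to reject H0.

R = 5, z = -0.9083, p = 0.363722, fail to reject H0.


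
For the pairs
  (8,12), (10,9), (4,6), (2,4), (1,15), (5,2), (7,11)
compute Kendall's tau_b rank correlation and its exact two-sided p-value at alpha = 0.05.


Step 1: Enumerate the 21 unordered pairs (i,j) with i<j and classify each by sign(x_j-x_i) * sign(y_j-y_i).
  (1,2):dx=+2,dy=-3->D; (1,3):dx=-4,dy=-6->C; (1,4):dx=-6,dy=-8->C; (1,5):dx=-7,dy=+3->D
  (1,6):dx=-3,dy=-10->C; (1,7):dx=-1,dy=-1->C; (2,3):dx=-6,dy=-3->C; (2,4):dx=-8,dy=-5->C
  (2,5):dx=-9,dy=+6->D; (2,6):dx=-5,dy=-7->C; (2,7):dx=-3,dy=+2->D; (3,4):dx=-2,dy=-2->C
  (3,5):dx=-3,dy=+9->D; (3,6):dx=+1,dy=-4->D; (3,7):dx=+3,dy=+5->C; (4,5):dx=-1,dy=+11->D
  (4,6):dx=+3,dy=-2->D; (4,7):dx=+5,dy=+7->C; (5,6):dx=+4,dy=-13->D; (5,7):dx=+6,dy=-4->D
  (6,7):dx=+2,dy=+9->C
Step 2: C = 11, D = 10, total pairs = 21.
Step 3: tau = (C - D)/(n(n-1)/2) = (11 - 10)/21 = 0.047619.
Step 4: Exact two-sided p-value (enumerate n! = 5040 permutations of y under H0): p = 1.000000.
Step 5: alpha = 0.05. fail to reject H0.

tau_b = 0.0476 (C=11, D=10), p = 1.000000, fail to reject H0.


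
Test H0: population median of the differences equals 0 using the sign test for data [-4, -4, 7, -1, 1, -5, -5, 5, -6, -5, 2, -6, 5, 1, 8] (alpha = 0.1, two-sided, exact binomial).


Step 1: Discard zero differences. Original n = 15; n_eff = number of nonzero differences = 15.
Nonzero differences (with sign): -4, -4, +7, -1, +1, -5, -5, +5, -6, -5, +2, -6, +5, +1, +8
Step 2: Count signs: positive = 7, negative = 8.
Step 3: Under H0: P(positive) = 0.5, so the number of positives S ~ Bin(15, 0.5).
Step 4: Two-sided exact p-value = sum of Bin(15,0.5) probabilities at or below the observed probability = 1.000000.
Step 5: alpha = 0.1. fail to reject H0.

n_eff = 15, pos = 7, neg = 8, p = 1.000000, fail to reject H0.


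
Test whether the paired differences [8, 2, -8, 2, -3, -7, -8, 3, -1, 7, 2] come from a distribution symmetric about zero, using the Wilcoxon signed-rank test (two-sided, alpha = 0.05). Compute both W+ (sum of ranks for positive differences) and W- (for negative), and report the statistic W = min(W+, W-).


Step 1: Drop any zero differences (none here) and take |d_i|.
|d| = [8, 2, 8, 2, 3, 7, 8, 3, 1, 7, 2]
Step 2: Midrank |d_i| (ties get averaged ranks).
ranks: |8|->10, |2|->3, |8|->10, |2|->3, |3|->5.5, |7|->7.5, |8|->10, |3|->5.5, |1|->1, |7|->7.5, |2|->3
Step 3: Attach original signs; sum ranks with positive sign and with negative sign.
W+ = 10 + 3 + 3 + 5.5 + 7.5 + 3 = 32
W- = 10 + 5.5 + 7.5 + 10 + 1 = 34
(Check: W+ + W- = 66 should equal n(n+1)/2 = 66.)
Step 4: Test statistic W = min(W+, W-) = 32.
Step 5: Ties in |d|, so use the tie-corrected normal approximation.
        E[W] = n(n+1)/4 = 11*12/4 = 33.
        Tie groups: |d|=2 (t=3), |d|=3 (t=2), |d|=7 (t=2), |d|=8 (t=3); sum(t^3 - t) = 60.
        Var[W] = n(n+1)(2n+1)/24 - sum(t^3-t)/48 = 3036/24 - 60/48 = 125.25.
        z = (W - E[W]) / sqrt(Var[W]) = (32 - 33) / 11.1915 = -0.0894.
        Two-sided p = 2*Phi(z) = 0.928801.
Step 6: alpha = 0.05. fail to reject H0.

W+ = 32, W- = 34, W = min = 32, p = 0.928801, fail to reject H0.


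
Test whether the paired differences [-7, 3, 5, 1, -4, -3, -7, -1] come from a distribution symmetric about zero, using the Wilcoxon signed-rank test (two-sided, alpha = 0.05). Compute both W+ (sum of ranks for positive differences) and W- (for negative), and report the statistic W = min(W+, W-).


Step 1: Drop any zero differences (none here) and take |d_i|.
|d| = [7, 3, 5, 1, 4, 3, 7, 1]
Step 2: Midrank |d_i| (ties get averaged ranks).
ranks: |7|->7.5, |3|->3.5, |5|->6, |1|->1.5, |4|->5, |3|->3.5, |7|->7.5, |1|->1.5
Step 3: Attach original signs; sum ranks with positive sign and with negative sign.
W+ = 3.5 + 6 + 1.5 = 11
W- = 7.5 + 5 + 3.5 + 7.5 + 1.5 = 25
(Check: W+ + W- = 36 should equal n(n+1)/2 = 36.)
Step 4: Test statistic W = min(W+, W-) = 11.
Step 5: Ties in |d|, so use the tie-corrected normal approximation.
        E[W] = n(n+1)/4 = 8*9/4 = 18.
        Tie groups: |d|=1 (t=2), |d|=3 (t=2), |d|=7 (t=2); sum(t^3 - t) = 18.
        Var[W] = n(n+1)(2n+1)/24 - sum(t^3-t)/48 = 1224/24 - 18/48 = 50.625.
        z = (W - E[W]) / sqrt(Var[W]) = (11 - 18) / 7.1151 = -0.9838.
        Two-sided p = 2*Phi(z) = 0.325204.
Step 6: alpha = 0.05. fail to reject H0.

W+ = 11, W- = 25, W = min = 11, p = 0.325204, fail to reject H0.


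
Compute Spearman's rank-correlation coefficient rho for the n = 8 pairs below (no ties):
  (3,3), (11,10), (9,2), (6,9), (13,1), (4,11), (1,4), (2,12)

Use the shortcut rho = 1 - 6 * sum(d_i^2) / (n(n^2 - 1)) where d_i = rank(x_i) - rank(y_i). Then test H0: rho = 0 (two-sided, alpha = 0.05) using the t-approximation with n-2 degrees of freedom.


Step 1: Rank x and y separately (midranks; no ties here).
rank(x): 3->3, 11->7, 9->6, 6->5, 13->8, 4->4, 1->1, 2->2
rank(y): 3->3, 10->6, 2->2, 9->5, 1->1, 11->7, 4->4, 12->8
Step 2: d_i = R_x(i) - R_y(i); compute d_i^2.
  (3-3)^2=0, (7-6)^2=1, (6-2)^2=16, (5-5)^2=0, (8-1)^2=49, (4-7)^2=9, (1-4)^2=9, (2-8)^2=36
sum(d^2) = 120.
Step 3: rho = 1 - 6*120 / (8*(8^2 - 1)) = 1 - 720/504 = -0.428571.
Step 4: Under H0, t = rho * sqrt((n-2)/(1-rho^2)) = -1.1619 ~ t(6).
Step 5: Two-sided p-value from the t-distribution with 6 df = 0.289403.
Step 6: alpha = 0.05. fail to reject H0.

rho = -0.4286, p = 0.289403, fail to reject H0 at alpha = 0.05.


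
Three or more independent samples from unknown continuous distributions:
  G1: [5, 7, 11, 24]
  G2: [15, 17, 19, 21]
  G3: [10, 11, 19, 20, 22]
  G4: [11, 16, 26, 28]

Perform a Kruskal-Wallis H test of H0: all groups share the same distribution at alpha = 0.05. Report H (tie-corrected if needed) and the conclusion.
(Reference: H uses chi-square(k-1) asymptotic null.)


Step 1: Combine all N = 17 observations and assign midranks.
sorted (value, group, rank): (5,G1,1), (7,G1,2), (10,G3,3), (11,G1,5), (11,G3,5), (11,G4,5), (15,G2,7), (16,G4,8), (17,G2,9), (19,G2,10.5), (19,G3,10.5), (20,G3,12), (21,G2,13), (22,G3,14), (24,G1,15), (26,G4,16), (28,G4,17)
Step 2: Sum ranks within each group.
R_1 = 23 (n_1 = 4)
R_2 = 39.5 (n_2 = 4)
R_3 = 44.5 (n_3 = 5)
R_4 = 46 (n_4 = 4)
Step 3: H = 12/(N(N+1)) * sum(R_i^2/n_i) - 3(N+1)
     = 12/(17*18) * (23^2/4 + 39.5^2/4 + 44.5^2/5 + 46^2/4) - 3*18
     = 0.039216 * 1447.36 - 54
     = 2.759314.
Step 4: Ties present; correction factor C = 1 - 30/(17^3 - 17) = 0.993873. Corrected H = 2.759314 / 0.993873 = 2.776326.
Step 5: Under H0, H ~ chi^2(3); p-value = 0.427412.
Step 6: alpha = 0.05. fail to reject H0.

H = 2.7763, df = 3, p = 0.427412, fail to reject H0.


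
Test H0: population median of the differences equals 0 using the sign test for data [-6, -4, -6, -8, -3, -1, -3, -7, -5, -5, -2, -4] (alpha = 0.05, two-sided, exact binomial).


Step 1: Discard zero differences. Original n = 12; n_eff = number of nonzero differences = 12.
Nonzero differences (with sign): -6, -4, -6, -8, -3, -1, -3, -7, -5, -5, -2, -4
Step 2: Count signs: positive = 0, negative = 12.
Step 3: Under H0: P(positive) = 0.5, so the number of positives S ~ Bin(12, 0.5).
Step 4: Two-sided exact p-value = sum of Bin(12,0.5) probabilities at or below the observed probability = 0.000488.
Step 5: alpha = 0.05. reject H0.

n_eff = 12, pos = 0, neg = 12, p = 0.000488, reject H0.


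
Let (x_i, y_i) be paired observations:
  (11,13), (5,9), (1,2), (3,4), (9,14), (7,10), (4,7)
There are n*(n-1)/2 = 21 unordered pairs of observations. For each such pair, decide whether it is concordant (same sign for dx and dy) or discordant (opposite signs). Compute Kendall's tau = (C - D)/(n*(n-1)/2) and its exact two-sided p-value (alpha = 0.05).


Step 1: Enumerate the 21 unordered pairs (i,j) with i<j and classify each by sign(x_j-x_i) * sign(y_j-y_i).
  (1,2):dx=-6,dy=-4->C; (1,3):dx=-10,dy=-11->C; (1,4):dx=-8,dy=-9->C; (1,5):dx=-2,dy=+1->D
  (1,6):dx=-4,dy=-3->C; (1,7):dx=-7,dy=-6->C; (2,3):dx=-4,dy=-7->C; (2,4):dx=-2,dy=-5->C
  (2,5):dx=+4,dy=+5->C; (2,6):dx=+2,dy=+1->C; (2,7):dx=-1,dy=-2->C; (3,4):dx=+2,dy=+2->C
  (3,5):dx=+8,dy=+12->C; (3,6):dx=+6,dy=+8->C; (3,7):dx=+3,dy=+5->C; (4,5):dx=+6,dy=+10->C
  (4,6):dx=+4,dy=+6->C; (4,7):dx=+1,dy=+3->C; (5,6):dx=-2,dy=-4->C; (5,7):dx=-5,dy=-7->C
  (6,7):dx=-3,dy=-3->C
Step 2: C = 20, D = 1, total pairs = 21.
Step 3: tau = (C - D)/(n(n-1)/2) = (20 - 1)/21 = 0.904762.
Step 4: Exact two-sided p-value (enumerate n! = 5040 permutations of y under H0): p = 0.002778.
Step 5: alpha = 0.05. reject H0.

tau_b = 0.9048 (C=20, D=1), p = 0.002778, reject H0.


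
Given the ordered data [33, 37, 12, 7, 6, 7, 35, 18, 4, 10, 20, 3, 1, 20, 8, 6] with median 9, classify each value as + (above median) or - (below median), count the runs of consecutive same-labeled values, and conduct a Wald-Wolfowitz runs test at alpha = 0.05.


Step 1: Compute median = 9; label A = above, B = below.
Labels in order: AAABBBAABAABBABB  (n_A = 8, n_B = 8)
Step 2: Count runs R = 8.
Step 3: Under H0 (random ordering), E[R] = 2*n_A*n_B/(n_A+n_B) + 1 = 2*8*8/16 + 1 = 9.0000.
        Var[R] = 2*n_A*n_B*(2*n_A*n_B - n_A - n_B) / ((n_A+n_B)^2 * (n_A+n_B-1)) = 14336/3840 = 3.7333.
        SD[R] = 1.9322.
Step 4: Continuity-corrected z = (R + 0.5 - E[R]) / SD[R] = (8 + 0.5 - 9.0000) / 1.9322 = -0.2588.
Step 5: Two-sided p-value via normal approximation = 2*(1 - Phi(|z|)) = 0.795809.
Step 6: alpha = 0.05. fail to reject H0.

R = 8, z = -0.2588, p = 0.795809, fail to reject H0.


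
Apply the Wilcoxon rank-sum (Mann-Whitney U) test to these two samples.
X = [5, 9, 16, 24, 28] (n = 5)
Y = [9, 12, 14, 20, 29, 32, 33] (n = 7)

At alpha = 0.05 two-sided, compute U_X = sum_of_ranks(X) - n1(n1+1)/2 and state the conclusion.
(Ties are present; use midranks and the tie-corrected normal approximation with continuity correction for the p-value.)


Step 1: Combine and sort all 12 observations; assign midranks.
sorted (value, group): (5,X), (9,X), (9,Y), (12,Y), (14,Y), (16,X), (20,Y), (24,X), (28,X), (29,Y), (32,Y), (33,Y)
ranks: 5->1, 9->2.5, 9->2.5, 12->4, 14->5, 16->6, 20->7, 24->8, 28->9, 29->10, 32->11, 33->12
Step 2: Rank sum for X: R1 = 1 + 2.5 + 6 + 8 + 9 = 26.5.
Step 3: U_X = R1 - n1(n1+1)/2 = 26.5 - 5*6/2 = 26.5 - 15 = 11.5.
       U_Y = n1*n2 - U_X = 35 - 11.5 = 23.5.
Step 4: Ties are present, so use the tie-corrected normal approximation (with continuity correction) for the p-value.
Step 5: p-value = 0.370914; compare to alpha = 0.05. fail to reject H0.

U_X = 11.5, p = 0.370914, fail to reject H0 at alpha = 0.05.


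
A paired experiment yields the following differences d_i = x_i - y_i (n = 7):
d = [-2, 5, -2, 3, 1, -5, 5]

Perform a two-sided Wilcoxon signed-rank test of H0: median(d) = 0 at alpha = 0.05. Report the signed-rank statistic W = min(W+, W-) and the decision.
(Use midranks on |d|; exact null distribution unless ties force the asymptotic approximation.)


Step 1: Drop any zero differences (none here) and take |d_i|.
|d| = [2, 5, 2, 3, 1, 5, 5]
Step 2: Midrank |d_i| (ties get averaged ranks).
ranks: |2|->2.5, |5|->6, |2|->2.5, |3|->4, |1|->1, |5|->6, |5|->6
Step 3: Attach original signs; sum ranks with positive sign and with negative sign.
W+ = 6 + 4 + 1 + 6 = 17
W- = 2.5 + 2.5 + 6 = 11
(Check: W+ + W- = 28 should equal n(n+1)/2 = 28.)
Step 4: Test statistic W = min(W+, W-) = 11.
Step 5: Ties in |d|, so use the tie-corrected normal approximation.
        E[W] = n(n+1)/4 = 7*8/4 = 14.
        Tie groups: |d|=2 (t=2), |d|=5 (t=3); sum(t^3 - t) = 30.
        Var[W] = n(n+1)(2n+1)/24 - sum(t^3-t)/48 = 840/24 - 30/48 = 34.375.
        z = (W - E[W]) / sqrt(Var[W]) = (11 - 14) / 5.8630 = -0.5117.
        Two-sided p = 2*Phi(z) = 0.608874.
Step 6: alpha = 0.05. fail to reject H0.

W+ = 17, W- = 11, W = min = 11, p = 0.608874, fail to reject H0.


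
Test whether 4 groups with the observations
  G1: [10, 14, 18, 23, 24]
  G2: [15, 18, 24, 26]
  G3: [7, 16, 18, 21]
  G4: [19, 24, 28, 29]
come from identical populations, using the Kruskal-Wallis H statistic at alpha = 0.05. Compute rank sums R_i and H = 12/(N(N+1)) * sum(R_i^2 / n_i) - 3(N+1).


Step 1: Combine all N = 17 observations and assign midranks.
sorted (value, group, rank): (7,G3,1), (10,G1,2), (14,G1,3), (15,G2,4), (16,G3,5), (18,G1,7), (18,G2,7), (18,G3,7), (19,G4,9), (21,G3,10), (23,G1,11), (24,G1,13), (24,G2,13), (24,G4,13), (26,G2,15), (28,G4,16), (29,G4,17)
Step 2: Sum ranks within each group.
R_1 = 36 (n_1 = 5)
R_2 = 39 (n_2 = 4)
R_3 = 23 (n_3 = 4)
R_4 = 55 (n_4 = 4)
Step 3: H = 12/(N(N+1)) * sum(R_i^2/n_i) - 3(N+1)
     = 12/(17*18) * (36^2/5 + 39^2/4 + 23^2/4 + 55^2/4) - 3*18
     = 0.039216 * 1527.95 - 54
     = 5.919608.
Step 4: Ties present; correction factor C = 1 - 48/(17^3 - 17) = 0.990196. Corrected H = 5.919608 / 0.990196 = 5.978218.
Step 5: Under H0, H ~ chi^2(3); p-value = 0.112675.
Step 6: alpha = 0.05. fail to reject H0.

H = 5.9782, df = 3, p = 0.112675, fail to reject H0.


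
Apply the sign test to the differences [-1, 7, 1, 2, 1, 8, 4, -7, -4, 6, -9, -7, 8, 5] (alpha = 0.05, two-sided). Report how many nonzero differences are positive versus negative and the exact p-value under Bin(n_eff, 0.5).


Step 1: Discard zero differences. Original n = 14; n_eff = number of nonzero differences = 14.
Nonzero differences (with sign): -1, +7, +1, +2, +1, +8, +4, -7, -4, +6, -9, -7, +8, +5
Step 2: Count signs: positive = 9, negative = 5.
Step 3: Under H0: P(positive) = 0.5, so the number of positives S ~ Bin(14, 0.5).
Step 4: Two-sided exact p-value = sum of Bin(14,0.5) probabilities at or below the observed probability = 0.423950.
Step 5: alpha = 0.05. fail to reject H0.

n_eff = 14, pos = 9, neg = 5, p = 0.423950, fail to reject H0.


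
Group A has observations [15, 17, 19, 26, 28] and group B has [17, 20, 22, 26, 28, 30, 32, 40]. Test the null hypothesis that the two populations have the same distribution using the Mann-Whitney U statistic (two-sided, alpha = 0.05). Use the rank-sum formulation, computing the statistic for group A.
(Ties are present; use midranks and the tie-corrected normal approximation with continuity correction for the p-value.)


Step 1: Combine and sort all 13 observations; assign midranks.
sorted (value, group): (15,X), (17,X), (17,Y), (19,X), (20,Y), (22,Y), (26,X), (26,Y), (28,X), (28,Y), (30,Y), (32,Y), (40,Y)
ranks: 15->1, 17->2.5, 17->2.5, 19->4, 20->5, 22->6, 26->7.5, 26->7.5, 28->9.5, 28->9.5, 30->11, 32->12, 40->13
Step 2: Rank sum for X: R1 = 1 + 2.5 + 4 + 7.5 + 9.5 = 24.5.
Step 3: U_X = R1 - n1(n1+1)/2 = 24.5 - 5*6/2 = 24.5 - 15 = 9.5.
       U_Y = n1*n2 - U_X = 40 - 9.5 = 30.5.
Step 4: Ties are present, so use the tie-corrected normal approximation (with continuity correction) for the p-value.
Step 5: p-value = 0.141583; compare to alpha = 0.05. fail to reject H0.

U_X = 9.5, p = 0.141583, fail to reject H0 at alpha = 0.05.


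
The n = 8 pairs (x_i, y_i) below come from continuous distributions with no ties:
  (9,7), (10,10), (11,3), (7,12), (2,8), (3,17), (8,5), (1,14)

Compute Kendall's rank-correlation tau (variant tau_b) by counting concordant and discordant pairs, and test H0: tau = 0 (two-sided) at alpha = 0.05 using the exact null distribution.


Step 1: Enumerate the 28 unordered pairs (i,j) with i<j and classify each by sign(x_j-x_i) * sign(y_j-y_i).
  (1,2):dx=+1,dy=+3->C; (1,3):dx=+2,dy=-4->D; (1,4):dx=-2,dy=+5->D; (1,5):dx=-7,dy=+1->D
  (1,6):dx=-6,dy=+10->D; (1,7):dx=-1,dy=-2->C; (1,8):dx=-8,dy=+7->D; (2,3):dx=+1,dy=-7->D
  (2,4):dx=-3,dy=+2->D; (2,5):dx=-8,dy=-2->C; (2,6):dx=-7,dy=+7->D; (2,7):dx=-2,dy=-5->C
  (2,8):dx=-9,dy=+4->D; (3,4):dx=-4,dy=+9->D; (3,5):dx=-9,dy=+5->D; (3,6):dx=-8,dy=+14->D
  (3,7):dx=-3,dy=+2->D; (3,8):dx=-10,dy=+11->D; (4,5):dx=-5,dy=-4->C; (4,6):dx=-4,dy=+5->D
  (4,7):dx=+1,dy=-7->D; (4,8):dx=-6,dy=+2->D; (5,6):dx=+1,dy=+9->C; (5,7):dx=+6,dy=-3->D
  (5,8):dx=-1,dy=+6->D; (6,7):dx=+5,dy=-12->D; (6,8):dx=-2,dy=-3->C; (7,8):dx=-7,dy=+9->D
Step 2: C = 7, D = 21, total pairs = 28.
Step 3: tau = (C - D)/(n(n-1)/2) = (7 - 21)/28 = -0.500000.
Step 4: Exact two-sided p-value (enumerate n! = 40320 permutations of y under H0): p = 0.108681.
Step 5: alpha = 0.05. fail to reject H0.

tau_b = -0.5000 (C=7, D=21), p = 0.108681, fail to reject H0.


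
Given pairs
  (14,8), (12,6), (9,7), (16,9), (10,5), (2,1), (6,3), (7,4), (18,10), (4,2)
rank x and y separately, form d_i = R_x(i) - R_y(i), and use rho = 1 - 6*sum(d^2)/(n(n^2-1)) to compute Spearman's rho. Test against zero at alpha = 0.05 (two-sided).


Step 1: Rank x and y separately (midranks; no ties here).
rank(x): 14->8, 12->7, 9->5, 16->9, 10->6, 2->1, 6->3, 7->4, 18->10, 4->2
rank(y): 8->8, 6->6, 7->7, 9->9, 5->5, 1->1, 3->3, 4->4, 10->10, 2->2
Step 2: d_i = R_x(i) - R_y(i); compute d_i^2.
  (8-8)^2=0, (7-6)^2=1, (5-7)^2=4, (9-9)^2=0, (6-5)^2=1, (1-1)^2=0, (3-3)^2=0, (4-4)^2=0, (10-10)^2=0, (2-2)^2=0
sum(d^2) = 6.
Step 3: rho = 1 - 6*6 / (10*(10^2 - 1)) = 1 - 36/990 = 0.963636.
Step 4: Under H0, t = rho * sqrt((n-2)/(1-rho^2)) = 10.1999 ~ t(8).
Step 5: Two-sided p-value from the t-distribution with 8 df = 0.000007.
Step 6: alpha = 0.05. reject H0.

rho = 0.9636, p = 0.000007, reject H0 at alpha = 0.05.


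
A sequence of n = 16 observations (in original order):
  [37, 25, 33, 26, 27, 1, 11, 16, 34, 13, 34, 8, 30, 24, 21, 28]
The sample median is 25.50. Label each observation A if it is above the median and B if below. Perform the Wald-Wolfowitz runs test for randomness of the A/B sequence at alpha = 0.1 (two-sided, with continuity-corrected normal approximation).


Step 1: Compute median = 25.50; label A = above, B = below.
Labels in order: ABAAABBBABABABBA  (n_A = 8, n_B = 8)
Step 2: Count runs R = 11.
Step 3: Under H0 (random ordering), E[R] = 2*n_A*n_B/(n_A+n_B) + 1 = 2*8*8/16 + 1 = 9.0000.
        Var[R] = 2*n_A*n_B*(2*n_A*n_B - n_A - n_B) / ((n_A+n_B)^2 * (n_A+n_B-1)) = 14336/3840 = 3.7333.
        SD[R] = 1.9322.
Step 4: Continuity-corrected z = (R - 0.5 - E[R]) / SD[R] = (11 - 0.5 - 9.0000) / 1.9322 = 0.7763.
Step 5: Two-sided p-value via normal approximation = 2*(1 - Phi(|z|)) = 0.437558.
Step 6: alpha = 0.1. fail to reject H0.

R = 11, z = 0.7763, p = 0.437558, fail to reject H0.


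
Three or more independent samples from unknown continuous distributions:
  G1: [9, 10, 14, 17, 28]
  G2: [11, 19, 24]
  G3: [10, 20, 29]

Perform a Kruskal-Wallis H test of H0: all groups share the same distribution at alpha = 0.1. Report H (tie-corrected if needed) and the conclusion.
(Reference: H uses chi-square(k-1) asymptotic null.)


Step 1: Combine all N = 11 observations and assign midranks.
sorted (value, group, rank): (9,G1,1), (10,G1,2.5), (10,G3,2.5), (11,G2,4), (14,G1,5), (17,G1,6), (19,G2,7), (20,G3,8), (24,G2,9), (28,G1,10), (29,G3,11)
Step 2: Sum ranks within each group.
R_1 = 24.5 (n_1 = 5)
R_2 = 20 (n_2 = 3)
R_3 = 21.5 (n_3 = 3)
Step 3: H = 12/(N(N+1)) * sum(R_i^2/n_i) - 3(N+1)
     = 12/(11*12) * (24.5^2/5 + 20^2/3 + 21.5^2/3) - 3*12
     = 0.090909 * 407.467 - 36
     = 1.042424.
Step 4: Ties present; correction factor C = 1 - 6/(11^3 - 11) = 0.995455. Corrected H = 1.042424 / 0.995455 = 1.047184.
Step 5: Under H0, H ~ chi^2(2); p-value = 0.592389.
Step 6: alpha = 0.1. fail to reject H0.

H = 1.0472, df = 2, p = 0.592389, fail to reject H0.


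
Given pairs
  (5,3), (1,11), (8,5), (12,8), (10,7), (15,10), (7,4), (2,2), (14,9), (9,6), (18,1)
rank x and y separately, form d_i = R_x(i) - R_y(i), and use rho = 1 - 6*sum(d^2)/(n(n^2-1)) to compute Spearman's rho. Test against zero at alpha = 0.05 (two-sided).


Step 1: Rank x and y separately (midranks; no ties here).
rank(x): 5->3, 1->1, 8->5, 12->8, 10->7, 15->10, 7->4, 2->2, 14->9, 9->6, 18->11
rank(y): 3->3, 11->11, 5->5, 8->8, 7->7, 10->10, 4->4, 2->2, 9->9, 6->6, 1->1
Step 2: d_i = R_x(i) - R_y(i); compute d_i^2.
  (3-3)^2=0, (1-11)^2=100, (5-5)^2=0, (8-8)^2=0, (7-7)^2=0, (10-10)^2=0, (4-4)^2=0, (2-2)^2=0, (9-9)^2=0, (6-6)^2=0, (11-1)^2=100
sum(d^2) = 200.
Step 3: rho = 1 - 6*200 / (11*(11^2 - 1)) = 1 - 1200/1320 = 0.090909.
Step 4: Under H0, t = rho * sqrt((n-2)/(1-rho^2)) = 0.2739 ~ t(9).
Step 5: Two-sided p-value from the t-distribution with 9 df = 0.790373.
Step 6: alpha = 0.05. fail to reject H0.

rho = 0.0909, p = 0.790373, fail to reject H0 at alpha = 0.05.


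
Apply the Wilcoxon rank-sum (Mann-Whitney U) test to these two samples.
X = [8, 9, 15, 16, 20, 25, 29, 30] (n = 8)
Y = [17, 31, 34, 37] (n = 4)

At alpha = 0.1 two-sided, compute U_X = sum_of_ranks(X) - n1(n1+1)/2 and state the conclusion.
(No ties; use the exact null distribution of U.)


Step 1: Combine and sort all 12 observations; assign midranks.
sorted (value, group): (8,X), (9,X), (15,X), (16,X), (17,Y), (20,X), (25,X), (29,X), (30,X), (31,Y), (34,Y), (37,Y)
ranks: 8->1, 9->2, 15->3, 16->4, 17->5, 20->6, 25->7, 29->8, 30->9, 31->10, 34->11, 37->12
Step 2: Rank sum for X: R1 = 1 + 2 + 3 + 4 + 6 + 7 + 8 + 9 = 40.
Step 3: U_X = R1 - n1(n1+1)/2 = 40 - 8*9/2 = 40 - 36 = 4.
       U_Y = n1*n2 - U_X = 32 - 4 = 28.
Step 4: No ties, so the exact null distribution of U (based on enumerating the C(12,8) = 495 equally likely rank assignments) gives the two-sided p-value.
Step 5: p-value = 0.048485; compare to alpha = 0.1. reject H0.

U_X = 4, p = 0.048485, reject H0 at alpha = 0.1.


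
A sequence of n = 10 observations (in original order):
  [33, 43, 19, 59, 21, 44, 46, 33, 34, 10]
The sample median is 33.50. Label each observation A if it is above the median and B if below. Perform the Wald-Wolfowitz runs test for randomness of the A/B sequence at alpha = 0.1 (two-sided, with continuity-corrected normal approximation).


Step 1: Compute median = 33.50; label A = above, B = below.
Labels in order: BABABAABAB  (n_A = 5, n_B = 5)
Step 2: Count runs R = 9.
Step 3: Under H0 (random ordering), E[R] = 2*n_A*n_B/(n_A+n_B) + 1 = 2*5*5/10 + 1 = 6.0000.
        Var[R] = 2*n_A*n_B*(2*n_A*n_B - n_A - n_B) / ((n_A+n_B)^2 * (n_A+n_B-1)) = 2000/900 = 2.2222.
        SD[R] = 1.4907.
Step 4: Continuity-corrected z = (R - 0.5 - E[R]) / SD[R] = (9 - 0.5 - 6.0000) / 1.4907 = 1.6771.
Step 5: Two-sided p-value via normal approximation = 2*(1 - Phi(|z|)) = 0.093533.
Step 6: alpha = 0.1. reject H0.

R = 9, z = 1.6771, p = 0.093533, reject H0.


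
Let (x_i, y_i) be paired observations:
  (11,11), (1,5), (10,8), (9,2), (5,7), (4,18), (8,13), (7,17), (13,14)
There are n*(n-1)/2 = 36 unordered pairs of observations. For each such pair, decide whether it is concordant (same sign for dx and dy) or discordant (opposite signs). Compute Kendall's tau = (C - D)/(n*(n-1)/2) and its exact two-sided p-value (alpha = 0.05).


Step 1: Enumerate the 36 unordered pairs (i,j) with i<j and classify each by sign(x_j-x_i) * sign(y_j-y_i).
  (1,2):dx=-10,dy=-6->C; (1,3):dx=-1,dy=-3->C; (1,4):dx=-2,dy=-9->C; (1,5):dx=-6,dy=-4->C
  (1,6):dx=-7,dy=+7->D; (1,7):dx=-3,dy=+2->D; (1,8):dx=-4,dy=+6->D; (1,9):dx=+2,dy=+3->C
  (2,3):dx=+9,dy=+3->C; (2,4):dx=+8,dy=-3->D; (2,5):dx=+4,dy=+2->C; (2,6):dx=+3,dy=+13->C
  (2,7):dx=+7,dy=+8->C; (2,8):dx=+6,dy=+12->C; (2,9):dx=+12,dy=+9->C; (3,4):dx=-1,dy=-6->C
  (3,5):dx=-5,dy=-1->C; (3,6):dx=-6,dy=+10->D; (3,7):dx=-2,dy=+5->D; (3,8):dx=-3,dy=+9->D
  (3,9):dx=+3,dy=+6->C; (4,5):dx=-4,dy=+5->D; (4,6):dx=-5,dy=+16->D; (4,7):dx=-1,dy=+11->D
  (4,8):dx=-2,dy=+15->D; (4,9):dx=+4,dy=+12->C; (5,6):dx=-1,dy=+11->D; (5,7):dx=+3,dy=+6->C
  (5,8):dx=+2,dy=+10->C; (5,9):dx=+8,dy=+7->C; (6,7):dx=+4,dy=-5->D; (6,8):dx=+3,dy=-1->D
  (6,9):dx=+9,dy=-4->D; (7,8):dx=-1,dy=+4->D; (7,9):dx=+5,dy=+1->C; (8,9):dx=+6,dy=-3->D
Step 2: C = 19, D = 17, total pairs = 36.
Step 3: tau = (C - D)/(n(n-1)/2) = (19 - 17)/36 = 0.055556.
Step 4: Exact two-sided p-value (enumerate n! = 362880 permutations of y under H0): p = 0.919455.
Step 5: alpha = 0.05. fail to reject H0.

tau_b = 0.0556 (C=19, D=17), p = 0.919455, fail to reject H0.


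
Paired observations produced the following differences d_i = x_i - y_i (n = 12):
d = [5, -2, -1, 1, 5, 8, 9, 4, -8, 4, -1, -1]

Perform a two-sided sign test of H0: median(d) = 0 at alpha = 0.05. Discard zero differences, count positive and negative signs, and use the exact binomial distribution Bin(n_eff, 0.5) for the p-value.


Step 1: Discard zero differences. Original n = 12; n_eff = number of nonzero differences = 12.
Nonzero differences (with sign): +5, -2, -1, +1, +5, +8, +9, +4, -8, +4, -1, -1
Step 2: Count signs: positive = 7, negative = 5.
Step 3: Under H0: P(positive) = 0.5, so the number of positives S ~ Bin(12, 0.5).
Step 4: Two-sided exact p-value = sum of Bin(12,0.5) probabilities at or below the observed probability = 0.774414.
Step 5: alpha = 0.05. fail to reject H0.

n_eff = 12, pos = 7, neg = 5, p = 0.774414, fail to reject H0.


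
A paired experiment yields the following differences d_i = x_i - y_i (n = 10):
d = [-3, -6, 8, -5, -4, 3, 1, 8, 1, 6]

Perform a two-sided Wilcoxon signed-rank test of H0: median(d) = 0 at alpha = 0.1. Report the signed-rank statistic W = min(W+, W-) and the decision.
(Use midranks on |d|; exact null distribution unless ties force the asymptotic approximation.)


Step 1: Drop any zero differences (none here) and take |d_i|.
|d| = [3, 6, 8, 5, 4, 3, 1, 8, 1, 6]
Step 2: Midrank |d_i| (ties get averaged ranks).
ranks: |3|->3.5, |6|->7.5, |8|->9.5, |5|->6, |4|->5, |3|->3.5, |1|->1.5, |8|->9.5, |1|->1.5, |6|->7.5
Step 3: Attach original signs; sum ranks with positive sign and with negative sign.
W+ = 9.5 + 3.5 + 1.5 + 9.5 + 1.5 + 7.5 = 33
W- = 3.5 + 7.5 + 6 + 5 = 22
(Check: W+ + W- = 55 should equal n(n+1)/2 = 55.)
Step 4: Test statistic W = min(W+, W-) = 22.
Step 5: Ties in |d|, so use the tie-corrected normal approximation.
        E[W] = n(n+1)/4 = 10*11/4 = 27.5.
        Tie groups: |d|=1 (t=2), |d|=3 (t=2), |d|=6 (t=2), |d|=8 (t=2); sum(t^3 - t) = 24.
        Var[W] = n(n+1)(2n+1)/24 - sum(t^3-t)/48 = 2310/24 - 24/48 = 95.75.
        z = (W - E[W]) / sqrt(Var[W]) = (22 - 27.5) / 9.7852 = -0.5621.
        Two-sided p = 2*Phi(z) = 0.574066.
Step 6: alpha = 0.1. fail to reject H0.

W+ = 33, W- = 22, W = min = 22, p = 0.574066, fail to reject H0.


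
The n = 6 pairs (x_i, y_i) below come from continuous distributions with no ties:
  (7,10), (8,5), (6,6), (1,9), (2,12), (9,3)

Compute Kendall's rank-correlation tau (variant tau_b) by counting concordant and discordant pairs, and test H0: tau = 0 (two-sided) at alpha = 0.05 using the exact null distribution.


Step 1: Enumerate the 15 unordered pairs (i,j) with i<j and classify each by sign(x_j-x_i) * sign(y_j-y_i).
  (1,2):dx=+1,dy=-5->D; (1,3):dx=-1,dy=-4->C; (1,4):dx=-6,dy=-1->C; (1,5):dx=-5,dy=+2->D
  (1,6):dx=+2,dy=-7->D; (2,3):dx=-2,dy=+1->D; (2,4):dx=-7,dy=+4->D; (2,5):dx=-6,dy=+7->D
  (2,6):dx=+1,dy=-2->D; (3,4):dx=-5,dy=+3->D; (3,5):dx=-4,dy=+6->D; (3,6):dx=+3,dy=-3->D
  (4,5):dx=+1,dy=+3->C; (4,6):dx=+8,dy=-6->D; (5,6):dx=+7,dy=-9->D
Step 2: C = 3, D = 12, total pairs = 15.
Step 3: tau = (C - D)/(n(n-1)/2) = (3 - 12)/15 = -0.600000.
Step 4: Exact two-sided p-value (enumerate n! = 720 permutations of y under H0): p = 0.136111.
Step 5: alpha = 0.05. fail to reject H0.

tau_b = -0.6000 (C=3, D=12), p = 0.136111, fail to reject H0.


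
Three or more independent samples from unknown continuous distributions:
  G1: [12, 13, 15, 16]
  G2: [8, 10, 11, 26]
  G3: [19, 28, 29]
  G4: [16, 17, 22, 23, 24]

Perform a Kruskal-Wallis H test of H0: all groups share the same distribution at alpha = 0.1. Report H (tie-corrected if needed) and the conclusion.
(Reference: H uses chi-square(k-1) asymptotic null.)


Step 1: Combine all N = 16 observations and assign midranks.
sorted (value, group, rank): (8,G2,1), (10,G2,2), (11,G2,3), (12,G1,4), (13,G1,5), (15,G1,6), (16,G1,7.5), (16,G4,7.5), (17,G4,9), (19,G3,10), (22,G4,11), (23,G4,12), (24,G4,13), (26,G2,14), (28,G3,15), (29,G3,16)
Step 2: Sum ranks within each group.
R_1 = 22.5 (n_1 = 4)
R_2 = 20 (n_2 = 4)
R_3 = 41 (n_3 = 3)
R_4 = 52.5 (n_4 = 5)
Step 3: H = 12/(N(N+1)) * sum(R_i^2/n_i) - 3(N+1)
     = 12/(16*17) * (22.5^2/4 + 20^2/4 + 41^2/3 + 52.5^2/5) - 3*17
     = 0.044118 * 1338.15 - 51
     = 8.035846.
Step 4: Ties present; correction factor C = 1 - 6/(16^3 - 16) = 0.998529. Corrected H = 8.035846 / 0.998529 = 8.047680.
Step 5: Under H0, H ~ chi^2(3); p-value = 0.045037.
Step 6: alpha = 0.1. reject H0.

H = 8.0477, df = 3, p = 0.045037, reject H0.


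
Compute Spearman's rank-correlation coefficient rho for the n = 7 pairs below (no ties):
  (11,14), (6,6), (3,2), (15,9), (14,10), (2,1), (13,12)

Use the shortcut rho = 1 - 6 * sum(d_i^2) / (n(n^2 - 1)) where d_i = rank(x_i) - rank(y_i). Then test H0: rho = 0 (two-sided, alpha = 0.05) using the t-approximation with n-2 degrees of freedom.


Step 1: Rank x and y separately (midranks; no ties here).
rank(x): 11->4, 6->3, 3->2, 15->7, 14->6, 2->1, 13->5
rank(y): 14->7, 6->3, 2->2, 9->4, 10->5, 1->1, 12->6
Step 2: d_i = R_x(i) - R_y(i); compute d_i^2.
  (4-7)^2=9, (3-3)^2=0, (2-2)^2=0, (7-4)^2=9, (6-5)^2=1, (1-1)^2=0, (5-6)^2=1
sum(d^2) = 20.
Step 3: rho = 1 - 6*20 / (7*(7^2 - 1)) = 1 - 120/336 = 0.642857.
Step 4: Under H0, t = rho * sqrt((n-2)/(1-rho^2)) = 1.8766 ~ t(5).
Step 5: Two-sided p-value from the t-distribution with 5 df = 0.119392.
Step 6: alpha = 0.05. fail to reject H0.

rho = 0.6429, p = 0.119392, fail to reject H0 at alpha = 0.05.


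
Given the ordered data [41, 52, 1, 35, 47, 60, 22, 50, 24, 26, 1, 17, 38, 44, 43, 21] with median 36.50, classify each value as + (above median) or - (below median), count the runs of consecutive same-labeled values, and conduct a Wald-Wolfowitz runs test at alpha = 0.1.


Step 1: Compute median = 36.50; label A = above, B = below.
Labels in order: AABBAABABBBBAAAB  (n_A = 8, n_B = 8)
Step 2: Count runs R = 8.
Step 3: Under H0 (random ordering), E[R] = 2*n_A*n_B/(n_A+n_B) + 1 = 2*8*8/16 + 1 = 9.0000.
        Var[R] = 2*n_A*n_B*(2*n_A*n_B - n_A - n_B) / ((n_A+n_B)^2 * (n_A+n_B-1)) = 14336/3840 = 3.7333.
        SD[R] = 1.9322.
Step 4: Continuity-corrected z = (R + 0.5 - E[R]) / SD[R] = (8 + 0.5 - 9.0000) / 1.9322 = -0.2588.
Step 5: Two-sided p-value via normal approximation = 2*(1 - Phi(|z|)) = 0.795809.
Step 6: alpha = 0.1. fail to reject H0.

R = 8, z = -0.2588, p = 0.795809, fail to reject H0.
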